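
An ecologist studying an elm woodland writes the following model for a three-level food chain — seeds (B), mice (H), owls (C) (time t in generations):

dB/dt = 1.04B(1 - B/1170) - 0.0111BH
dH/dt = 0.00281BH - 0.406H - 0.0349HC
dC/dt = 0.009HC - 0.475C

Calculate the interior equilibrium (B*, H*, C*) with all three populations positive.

B* ≈ 511, H* ≈ 52.8, C* ≈ 29.5

From dC/dt = 0: 0.009H* = 0.475, so H* = 52.8.
From dB/dt = 0: 1.04(1 - B*/1170) = 0.0111·52.8, giving B* = 1170·(1 - 0.563) = 511.
From dH/dt = 0: 0.00281·511 - 0.406 = 0.0349C*, so C* = 1.03/0.0349 = 29.5.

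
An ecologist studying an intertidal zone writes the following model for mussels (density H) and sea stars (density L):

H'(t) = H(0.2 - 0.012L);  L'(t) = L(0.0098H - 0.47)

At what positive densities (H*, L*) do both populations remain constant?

H* ≈ 48, L* ≈ 16.7

Set dL/dt = 0 with L > 0: 0.0098H - 0.47 = 0, so H* = 0.47/0.0098 = 48.
Set dH/dt = 0 with H > 0: 0.2 - 0.012L = 0, so L* = 0.2/0.012 = 16.7.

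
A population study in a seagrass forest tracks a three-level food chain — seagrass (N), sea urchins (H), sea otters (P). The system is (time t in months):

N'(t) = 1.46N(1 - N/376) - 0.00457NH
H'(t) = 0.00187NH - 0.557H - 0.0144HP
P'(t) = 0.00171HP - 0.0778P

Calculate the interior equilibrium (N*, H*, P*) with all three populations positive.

From dP/dt = 0: 0.00171H* = 0.0778, so H* = 45.5.
From dN/dt = 0: 1.46(1 - N*/376) = 0.00457·45.5, giving N* = 376·(1 - 0.142) = 322.
From dH/dt = 0: 0.00187·322 - 0.557 = 0.0144P*, so P* = 0.046/0.0144 = 3.19.

N* ≈ 322, H* ≈ 45.5, P* ≈ 3.19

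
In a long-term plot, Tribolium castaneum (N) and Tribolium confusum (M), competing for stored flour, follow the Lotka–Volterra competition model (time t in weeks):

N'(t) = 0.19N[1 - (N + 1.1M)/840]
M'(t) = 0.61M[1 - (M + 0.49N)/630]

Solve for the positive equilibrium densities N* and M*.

N* ≈ 319, M* ≈ 474

Setting both brackets to zero gives the nullclines N + 1.1M = 840 and 0.49N + M = 630.
Substituting M = 630 - 0.49N into the first: N(1 - 1.1·0.49) = 840 - 1.1·630.
So N* = 147/0.461 = 319, and then M* = 630 - 0.49·319 = 474.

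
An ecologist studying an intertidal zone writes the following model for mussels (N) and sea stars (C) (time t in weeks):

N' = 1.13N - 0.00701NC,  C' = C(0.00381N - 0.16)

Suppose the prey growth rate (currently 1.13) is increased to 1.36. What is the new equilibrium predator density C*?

At the interior fixed point, setting dN/dt = 0 with N > 0 fixes C* = (prey growth rate)/(NC coefficient) — independent of the other coefficients.
With the change, C* = 1.36/0.00701 = 194; it rises from 161.

C* ≈ 194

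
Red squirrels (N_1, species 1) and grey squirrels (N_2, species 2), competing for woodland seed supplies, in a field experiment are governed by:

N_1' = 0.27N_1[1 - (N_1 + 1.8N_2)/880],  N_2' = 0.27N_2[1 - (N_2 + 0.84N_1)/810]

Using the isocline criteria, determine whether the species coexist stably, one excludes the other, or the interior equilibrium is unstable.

Compare the nullcline intercepts: K1/α12 = 880/1.8 = 489 < K2 = 810; K2/α21 = 810/0.84 = 964 > K1 = 880.
Since the inequalities point opposite ways, species 2 can invade but species 1 cannot.

species 2 excludes species 1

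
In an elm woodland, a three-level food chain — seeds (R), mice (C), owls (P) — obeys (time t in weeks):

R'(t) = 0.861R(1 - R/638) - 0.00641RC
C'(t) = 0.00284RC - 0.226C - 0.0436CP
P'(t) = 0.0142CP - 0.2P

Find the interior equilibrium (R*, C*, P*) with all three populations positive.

From dP/dt = 0: 0.0142C* = 0.2, so C* = 14.1.
From dR/dt = 0: 0.861(1 - R*/638) = 0.00641·14.1, giving R* = 638·(1 - 0.105) = 571.
From dC/dt = 0: 0.00284·571 - 0.226 = 0.0436P*, so P* = 1.4/0.0436 = 32.

R* ≈ 571, C* ≈ 14.1, P* ≈ 32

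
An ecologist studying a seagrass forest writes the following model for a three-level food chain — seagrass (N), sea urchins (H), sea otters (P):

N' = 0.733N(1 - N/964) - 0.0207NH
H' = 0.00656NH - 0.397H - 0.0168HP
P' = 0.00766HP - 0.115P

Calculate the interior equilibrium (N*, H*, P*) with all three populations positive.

From dP/dt = 0: 0.00766H* = 0.115, so H* = 15.
From dN/dt = 0: 0.733(1 - N*/964) = 0.0207·15, giving N* = 964·(1 - 0.424) = 555.
From dH/dt = 0: 0.00656·555 - 0.397 = 0.0168P*, so P* = 3.25/0.0168 = 193.

N* ≈ 555, H* ≈ 15, P* ≈ 193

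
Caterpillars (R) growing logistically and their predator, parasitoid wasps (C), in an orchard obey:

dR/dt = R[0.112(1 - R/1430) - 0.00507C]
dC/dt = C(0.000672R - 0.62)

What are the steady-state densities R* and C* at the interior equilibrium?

R* ≈ 923, C* ≈ 7.84

From dC/dt = 0 with C > 0: 0.000672R* = 0.62, so R* = 923.
Substitute into dR/dt = 0: 0.112(1 - 923/1430) = 0.00507C*.
The bracket is 0.355, giving C* = 0.0397/0.00507 = 7.84.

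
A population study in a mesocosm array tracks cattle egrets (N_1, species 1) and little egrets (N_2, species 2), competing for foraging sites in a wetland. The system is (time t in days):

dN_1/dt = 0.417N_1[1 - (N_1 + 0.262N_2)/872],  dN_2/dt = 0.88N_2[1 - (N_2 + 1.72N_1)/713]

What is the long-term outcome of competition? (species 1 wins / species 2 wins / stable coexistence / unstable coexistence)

species 1 excludes species 2

Compare the nullcline intercepts: K1/α12 = 872/0.262 = 3330 > K2 = 713; K2/α21 = 713/1.72 = 415 < K1 = 872.
Since the inequalities point opposite ways, species 1 can invade but species 2 cannot.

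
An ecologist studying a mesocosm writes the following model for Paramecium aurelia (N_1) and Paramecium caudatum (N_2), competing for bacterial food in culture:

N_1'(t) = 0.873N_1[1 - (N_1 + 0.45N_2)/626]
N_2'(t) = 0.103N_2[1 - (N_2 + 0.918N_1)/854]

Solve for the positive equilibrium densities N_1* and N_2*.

N_1* ≈ 412, N_2* ≈ 476

Setting both brackets to zero gives the nullclines N_1 + 0.45N_2 = 626 and 0.918N_1 + N_2 = 854.
Substituting N_2 = 854 - 0.918N_1 into the first: N_1(1 - 0.45·0.918) = 626 - 0.45·854.
So N_1* = 242/0.587 = 412, and then N_2* = 854 - 0.918·412 = 476.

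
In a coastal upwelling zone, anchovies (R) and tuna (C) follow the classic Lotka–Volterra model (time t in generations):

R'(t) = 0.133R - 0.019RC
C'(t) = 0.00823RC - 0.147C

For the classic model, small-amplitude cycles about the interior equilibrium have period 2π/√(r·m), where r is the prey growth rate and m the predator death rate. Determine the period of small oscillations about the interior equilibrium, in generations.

Here r = 0.133 and m = 0.147, so r·m = 0.0196.
ω = √0.0196 = 0.14 per generation, hence T = 2π/ω ≈ 44.9 generations.

T ≈ 44.9 generations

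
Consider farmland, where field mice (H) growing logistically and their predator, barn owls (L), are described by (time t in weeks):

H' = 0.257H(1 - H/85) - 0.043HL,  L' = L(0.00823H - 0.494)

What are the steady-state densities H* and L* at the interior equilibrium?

H* ≈ 60, L* ≈ 1.76

From dL/dt = 0 with L > 0: 0.00823H* = 0.494, so H* = 60.
Substitute into dH/dt = 0: 0.257(1 - 60/85) = 0.043L*.
The bracket is 0.294, giving L* = 0.0755/0.043 = 1.76.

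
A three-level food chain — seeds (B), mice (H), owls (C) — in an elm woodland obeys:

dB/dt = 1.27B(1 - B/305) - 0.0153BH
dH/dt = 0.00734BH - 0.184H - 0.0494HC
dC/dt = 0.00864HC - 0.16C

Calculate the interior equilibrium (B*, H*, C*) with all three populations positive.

B* ≈ 237, H* ≈ 18.5, C* ≈ 31.5

From dC/dt = 0: 0.00864H* = 0.16, so H* = 18.5.
From dB/dt = 0: 1.27(1 - B*/305) = 0.0153·18.5, giving B* = 305·(1 - 0.223) = 237.
From dH/dt = 0: 0.00734·237 - 0.184 = 0.0494C*, so C* = 1.56/0.0494 = 31.5.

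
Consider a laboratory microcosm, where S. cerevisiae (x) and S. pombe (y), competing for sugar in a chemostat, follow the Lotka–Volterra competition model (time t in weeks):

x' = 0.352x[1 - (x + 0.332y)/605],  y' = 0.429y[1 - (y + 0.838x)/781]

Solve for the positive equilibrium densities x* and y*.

x* ≈ 479, y* ≈ 380

Setting both brackets to zero gives the nullclines x + 0.332y = 605 and 0.838x + y = 781.
Substituting y = 781 - 0.838x into the first: x(1 - 0.332·0.838) = 605 - 0.332·781.
So x* = 346/0.722 = 479, and then y* = 781 - 0.838·479 = 380.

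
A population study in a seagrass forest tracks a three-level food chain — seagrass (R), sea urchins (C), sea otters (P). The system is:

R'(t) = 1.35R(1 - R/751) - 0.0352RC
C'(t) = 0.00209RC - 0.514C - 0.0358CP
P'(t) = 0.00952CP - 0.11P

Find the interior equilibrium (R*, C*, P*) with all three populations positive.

R* ≈ 525, C* ≈ 11.6, P* ≈ 16.3

From dP/dt = 0: 0.00952C* = 0.11, so C* = 11.6.
From dR/dt = 0: 1.35(1 - R*/751) = 0.0352·11.6, giving R* = 751·(1 - 0.301) = 525.
From dC/dt = 0: 0.00209·525 - 0.514 = 0.0358P*, so P* = 0.583/0.0358 = 16.3.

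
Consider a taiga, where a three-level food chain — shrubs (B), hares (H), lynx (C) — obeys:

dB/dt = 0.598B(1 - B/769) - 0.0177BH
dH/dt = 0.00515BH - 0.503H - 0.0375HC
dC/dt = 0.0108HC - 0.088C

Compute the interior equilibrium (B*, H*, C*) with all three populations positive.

B* ≈ 584, H* ≈ 8.15, C* ≈ 66.7

From dC/dt = 0: 0.0108H* = 0.088, so H* = 8.15.
From dB/dt = 0: 0.598(1 - B*/769) = 0.0177·8.15, giving B* = 769·(1 - 0.241) = 584.
From dH/dt = 0: 0.00515·584 - 0.503 = 0.0375C*, so C* = 2.5/0.0375 = 66.7.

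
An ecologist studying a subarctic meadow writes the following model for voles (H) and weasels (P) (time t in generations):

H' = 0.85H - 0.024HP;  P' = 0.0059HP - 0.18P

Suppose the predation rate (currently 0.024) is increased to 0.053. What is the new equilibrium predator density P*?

At the interior fixed point, setting dH/dt = 0 with H > 0 fixes P* = (prey growth rate)/(HP coefficient) — independent of the other coefficients.
With the change, P* = 0.85/0.053 = 16; it falls from 35.4.

P* ≈ 16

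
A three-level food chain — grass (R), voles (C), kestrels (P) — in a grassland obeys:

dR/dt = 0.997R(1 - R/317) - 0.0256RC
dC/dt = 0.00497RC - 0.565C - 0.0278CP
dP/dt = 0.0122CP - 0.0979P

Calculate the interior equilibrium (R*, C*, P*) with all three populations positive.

R* ≈ 252, C* ≈ 8.02, P* ≈ 24.7

From dP/dt = 0: 0.0122C* = 0.0979, so C* = 8.02.
From dR/dt = 0: 0.997(1 - R*/317) = 0.0256·8.02, giving R* = 317·(1 - 0.206) = 252.
From dC/dt = 0: 0.00497·252 - 0.565 = 0.0278P*, so P* = 0.686/0.0278 = 24.7.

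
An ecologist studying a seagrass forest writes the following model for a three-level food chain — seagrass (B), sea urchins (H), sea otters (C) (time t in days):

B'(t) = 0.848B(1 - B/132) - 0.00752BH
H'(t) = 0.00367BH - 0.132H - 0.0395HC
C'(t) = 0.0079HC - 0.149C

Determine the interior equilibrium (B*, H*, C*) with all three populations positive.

B* ≈ 110, H* ≈ 18.9, C* ≈ 6.87

From dC/dt = 0: 0.0079H* = 0.149, so H* = 18.9.
From dB/dt = 0: 0.848(1 - B*/132) = 0.00752·18.9, giving B* = 132·(1 - 0.167) = 110.
From dH/dt = 0: 0.00367·110 - 0.132 = 0.0395C*, so C* = 0.271/0.0395 = 6.87.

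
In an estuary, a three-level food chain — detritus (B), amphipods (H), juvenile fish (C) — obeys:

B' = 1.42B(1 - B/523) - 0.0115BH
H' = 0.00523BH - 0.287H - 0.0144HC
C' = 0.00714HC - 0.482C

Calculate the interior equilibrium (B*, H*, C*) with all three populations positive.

From dC/dt = 0: 0.00714H* = 0.482, so H* = 67.5.
From dB/dt = 0: 1.42(1 - B*/523) = 0.0115·67.5, giving B* = 523·(1 - 0.547) = 237.
From dH/dt = 0: 0.00523·237 - 0.287 = 0.0144C*, so C* = 0.953/0.0144 = 66.2.

B* ≈ 237, H* ≈ 67.5, C* ≈ 66.2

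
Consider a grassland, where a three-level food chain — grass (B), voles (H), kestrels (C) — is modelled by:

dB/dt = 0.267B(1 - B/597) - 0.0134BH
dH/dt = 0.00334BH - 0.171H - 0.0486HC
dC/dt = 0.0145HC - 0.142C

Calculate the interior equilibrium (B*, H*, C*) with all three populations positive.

From dC/dt = 0: 0.0145H* = 0.142, so H* = 9.79.
From dB/dt = 0: 0.267(1 - B*/597) = 0.0134·9.79, giving B* = 597·(1 - 0.491) = 304.
From dH/dt = 0: 0.00334·304 - 0.171 = 0.0486C*, so C* = 0.843/0.0486 = 17.3.

B* ≈ 304, H* ≈ 9.79, C* ≈ 17.3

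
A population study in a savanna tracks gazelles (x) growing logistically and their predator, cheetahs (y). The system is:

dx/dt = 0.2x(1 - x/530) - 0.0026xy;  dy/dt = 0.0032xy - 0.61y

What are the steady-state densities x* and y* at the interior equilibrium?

x* ≈ 191, y* ≈ 49.3

From dy/dt = 0 with y > 0: 0.0032x* = 0.61, so x* = 191.
Substitute into dx/dt = 0: 0.2(1 - 191/530) = 0.0026y*.
The bracket is 0.64, giving y* = 0.128/0.0026 = 49.3.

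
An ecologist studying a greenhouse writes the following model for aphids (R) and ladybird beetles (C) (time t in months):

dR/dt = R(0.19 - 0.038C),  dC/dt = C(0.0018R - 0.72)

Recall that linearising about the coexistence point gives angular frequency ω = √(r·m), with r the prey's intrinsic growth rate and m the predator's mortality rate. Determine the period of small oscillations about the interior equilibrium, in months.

T ≈ 17 months

Here r = 0.19 and m = 0.72, so r·m = 0.137.
ω = √0.137 = 0.37 per month, hence T = 2π/ω ≈ 17 months.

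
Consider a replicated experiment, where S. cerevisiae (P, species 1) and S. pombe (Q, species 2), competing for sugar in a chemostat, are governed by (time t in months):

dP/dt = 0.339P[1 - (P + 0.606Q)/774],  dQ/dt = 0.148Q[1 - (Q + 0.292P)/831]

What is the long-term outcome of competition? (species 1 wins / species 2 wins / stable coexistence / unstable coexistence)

stable coexistence

Compare the nullcline intercepts: K1/α12 = 774/0.606 = 1280 > K2 = 831; K2/α21 = 831/0.292 = 2850 > K1 = 774.
Since both inequalities hold, each species can invade when rare, so the interior equilibrium is stable.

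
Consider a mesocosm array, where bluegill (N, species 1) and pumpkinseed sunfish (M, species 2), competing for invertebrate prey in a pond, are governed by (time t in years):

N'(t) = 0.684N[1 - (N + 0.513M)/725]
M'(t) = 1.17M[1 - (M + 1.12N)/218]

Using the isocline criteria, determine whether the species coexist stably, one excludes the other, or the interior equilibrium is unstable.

species 1 excludes species 2

Compare the nullcline intercepts: K1/α12 = 725/0.513 = 1410 > K2 = 218; K2/α21 = 218/1.12 = 195 < K1 = 725.
Since the inequalities point opposite ways, species 1 can invade but species 2 cannot.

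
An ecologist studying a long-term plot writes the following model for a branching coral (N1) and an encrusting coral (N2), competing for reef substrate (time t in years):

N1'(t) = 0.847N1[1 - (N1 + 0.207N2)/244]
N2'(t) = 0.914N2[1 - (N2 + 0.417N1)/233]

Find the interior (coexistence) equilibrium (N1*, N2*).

Setting both brackets to zero gives the nullclines N1 + 0.207N2 = 244 and 0.417N1 + N2 = 233.
Substituting N2 = 233 - 0.417N1 into the first: N1(1 - 0.207·0.417) = 244 - 0.207·233.
So N1* = 196/0.914 = 214, and then N2* = 233 - 0.417·214 = 144.

N1* ≈ 214, N2* ≈ 144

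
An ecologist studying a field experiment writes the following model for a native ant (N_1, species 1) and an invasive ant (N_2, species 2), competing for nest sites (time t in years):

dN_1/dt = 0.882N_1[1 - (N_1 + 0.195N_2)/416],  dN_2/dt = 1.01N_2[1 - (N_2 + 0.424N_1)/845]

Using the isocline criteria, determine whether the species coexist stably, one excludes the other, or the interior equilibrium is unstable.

stable coexistence

Compare the nullcline intercepts: K1/α12 = 416/0.195 = 2130 > K2 = 845; K2/α21 = 845/0.424 = 1990 > K1 = 416.
Since both inequalities hold, each species can invade when rare, so the interior equilibrium is stable.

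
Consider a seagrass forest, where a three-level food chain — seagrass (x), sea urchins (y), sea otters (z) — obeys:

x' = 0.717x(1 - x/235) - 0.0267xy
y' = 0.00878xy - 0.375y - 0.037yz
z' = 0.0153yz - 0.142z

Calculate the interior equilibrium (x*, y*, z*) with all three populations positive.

From dz/dt = 0: 0.0153y* = 0.142, so y* = 9.28.
From dx/dt = 0: 0.717(1 - x*/235) = 0.0267·9.28, giving x* = 235·(1 - 0.346) = 154.
From dy/dt = 0: 0.00878·154 - 0.375 = 0.037z*, so z* = 0.975/0.037 = 26.4.

x* ≈ 154, y* ≈ 9.28, z* ≈ 26.4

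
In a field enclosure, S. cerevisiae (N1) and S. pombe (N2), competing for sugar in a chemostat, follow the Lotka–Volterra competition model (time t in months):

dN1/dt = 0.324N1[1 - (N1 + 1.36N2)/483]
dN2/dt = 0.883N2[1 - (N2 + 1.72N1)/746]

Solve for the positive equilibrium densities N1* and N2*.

N1* ≈ 397, N2* ≈ 63.3

Setting both brackets to zero gives the nullclines N1 + 1.36N2 = 483 and 1.72N1 + N2 = 746.
Substituting N2 = 746 - 1.72N1 into the first: N1(1 - 1.36·1.72) = 483 - 1.36·746.
So N1* = -532/-1.34 = 397, and then N2* = 746 - 1.72·397 = 63.3.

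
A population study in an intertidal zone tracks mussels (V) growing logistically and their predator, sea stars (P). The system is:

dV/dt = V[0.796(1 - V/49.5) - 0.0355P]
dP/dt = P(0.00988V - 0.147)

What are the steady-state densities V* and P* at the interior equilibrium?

From dP/dt = 0 with P > 0: 0.00988V* = 0.147, so V* = 14.9.
Substitute into dV/dt = 0: 0.796(1 - 14.9/49.5) = 0.0355P*.
The bracket is 0.699, giving P* = 0.557/0.0355 = 15.7.

V* ≈ 14.9, P* ≈ 15.7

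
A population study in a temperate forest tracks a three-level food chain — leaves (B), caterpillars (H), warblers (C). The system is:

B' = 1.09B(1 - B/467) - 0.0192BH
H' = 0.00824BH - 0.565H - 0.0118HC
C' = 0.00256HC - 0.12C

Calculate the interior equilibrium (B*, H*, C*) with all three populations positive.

From dC/dt = 0: 0.00256H* = 0.12, so H* = 46.9.
From dB/dt = 0: 1.09(1 - B*/467) = 0.0192·46.9, giving B* = 467·(1 - 0.826) = 81.4.
From dH/dt = 0: 0.00824·81.4 - 0.565 = 0.0118C*, so C* = 0.106/0.0118 = 8.96.

B* ≈ 81.4, H* ≈ 46.9, C* ≈ 8.96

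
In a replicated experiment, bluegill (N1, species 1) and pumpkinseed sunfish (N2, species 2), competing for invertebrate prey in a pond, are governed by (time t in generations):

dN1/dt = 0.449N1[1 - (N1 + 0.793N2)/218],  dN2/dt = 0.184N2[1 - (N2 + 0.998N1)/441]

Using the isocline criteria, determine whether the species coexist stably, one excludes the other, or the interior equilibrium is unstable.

Compare the nullcline intercepts: K1/α12 = 218/0.793 = 275 < K2 = 441; K2/α21 = 441/0.998 = 442 > K1 = 218.
Since the inequalities point opposite ways, species 2 can invade but species 1 cannot.

species 2 excludes species 1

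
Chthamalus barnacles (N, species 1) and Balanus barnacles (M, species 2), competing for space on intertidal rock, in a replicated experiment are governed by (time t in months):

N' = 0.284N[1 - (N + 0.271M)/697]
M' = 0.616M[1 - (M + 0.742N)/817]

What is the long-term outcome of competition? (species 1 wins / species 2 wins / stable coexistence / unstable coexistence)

stable coexistence

Compare the nullcline intercepts: K1/α12 = 697/0.271 = 2570 > K2 = 817; K2/α21 = 817/0.742 = 1100 > K1 = 697.
Since both inequalities hold, each species can invade when rare, so the interior equilibrium is stable.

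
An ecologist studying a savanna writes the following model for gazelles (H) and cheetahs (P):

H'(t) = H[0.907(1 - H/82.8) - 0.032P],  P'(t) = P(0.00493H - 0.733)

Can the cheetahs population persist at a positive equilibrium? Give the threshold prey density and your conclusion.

Threshold H = 149; K < 149, so no, the predator goes extinct.

The predator equation gives dP/dt > 0 only when H > 0.733/0.00493 = 149.
Without the predator, H → K = 82.8. Since 82.8 < 149, the predator cannot invade.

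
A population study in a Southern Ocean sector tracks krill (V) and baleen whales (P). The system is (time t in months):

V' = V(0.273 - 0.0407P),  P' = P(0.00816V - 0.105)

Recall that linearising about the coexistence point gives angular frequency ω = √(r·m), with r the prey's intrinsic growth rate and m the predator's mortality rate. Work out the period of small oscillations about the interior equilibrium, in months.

Here r = 0.273 and m = 0.105, so r·m = 0.0287.
ω = √0.0287 = 0.169 per month, hence T = 2π/ω ≈ 37.1 months.

T ≈ 37.1 months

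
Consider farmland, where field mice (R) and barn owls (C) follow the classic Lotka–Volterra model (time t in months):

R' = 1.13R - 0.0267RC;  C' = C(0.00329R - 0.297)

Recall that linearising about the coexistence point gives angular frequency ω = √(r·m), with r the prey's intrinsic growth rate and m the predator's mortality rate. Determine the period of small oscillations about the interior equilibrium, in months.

T ≈ 10.8 months

Here r = 1.13 and m = 0.297, so r·m = 0.336.
ω = √0.336 = 0.579 per month, hence T = 2π/ω ≈ 10.8 months.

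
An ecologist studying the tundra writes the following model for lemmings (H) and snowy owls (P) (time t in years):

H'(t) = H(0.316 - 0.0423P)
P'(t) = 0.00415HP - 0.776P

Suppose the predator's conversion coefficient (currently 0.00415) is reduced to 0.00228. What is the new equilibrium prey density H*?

At the interior fixed point, setting dP/dt = 0 with P > 0 fixes H* = (predator death rate)/(HP coefficient) — independent of the other coefficients.
With the change, H* = 0.776/0.00228 = 340; it rises from 187.

H* ≈ 340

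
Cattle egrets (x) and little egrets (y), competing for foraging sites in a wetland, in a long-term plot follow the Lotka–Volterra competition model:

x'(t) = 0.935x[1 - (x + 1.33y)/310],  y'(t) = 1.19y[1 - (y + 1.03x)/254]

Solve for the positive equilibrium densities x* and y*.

Setting both brackets to zero gives the nullclines x + 1.33y = 310 and 1.03x + y = 254.
Substituting y = 254 - 1.03x into the first: x(1 - 1.33·1.03) = 310 - 1.33·254.
So x* = -27.8/-0.37 = 75.2, and then y* = 254 - 1.03·75.2 = 177.

x* ≈ 75.2, y* ≈ 177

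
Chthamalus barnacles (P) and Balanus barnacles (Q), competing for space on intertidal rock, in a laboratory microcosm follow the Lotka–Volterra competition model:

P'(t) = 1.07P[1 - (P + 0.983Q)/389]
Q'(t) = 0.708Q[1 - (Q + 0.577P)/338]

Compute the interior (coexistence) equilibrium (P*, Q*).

P* ≈ 131, Q* ≈ 262

Setting both brackets to zero gives the nullclines P + 0.983Q = 389 and 0.577P + Q = 338.
Substituting Q = 338 - 0.577P into the first: P(1 - 0.983·0.577) = 389 - 0.983·338.
So P* = 56.7/0.433 = 131, and then Q* = 338 - 0.577·131 = 262.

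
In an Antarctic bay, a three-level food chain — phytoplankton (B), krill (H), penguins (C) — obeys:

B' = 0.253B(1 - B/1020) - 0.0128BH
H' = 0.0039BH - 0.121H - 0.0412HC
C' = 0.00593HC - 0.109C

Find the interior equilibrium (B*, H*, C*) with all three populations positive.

From dC/dt = 0: 0.00593H* = 0.109, so H* = 18.4.
From dB/dt = 0: 0.253(1 - B*/1020) = 0.0128·18.4, giving B* = 1020·(1 - 0.93) = 71.4.
From dH/dt = 0: 0.0039·71.4 - 0.121 = 0.0412C*, so C* = 0.158/0.0412 = 3.83.

B* ≈ 71.4, H* ≈ 18.4, C* ≈ 3.83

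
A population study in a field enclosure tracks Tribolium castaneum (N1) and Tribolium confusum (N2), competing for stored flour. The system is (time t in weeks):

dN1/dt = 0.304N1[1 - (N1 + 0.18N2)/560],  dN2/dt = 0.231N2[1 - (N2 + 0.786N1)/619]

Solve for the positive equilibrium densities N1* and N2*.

N1* ≈ 523, N2* ≈ 208

Setting both brackets to zero gives the nullclines N1 + 0.18N2 = 560 and 0.786N1 + N2 = 619.
Substituting N2 = 619 - 0.786N1 into the first: N1(1 - 0.18·0.786) = 560 - 0.18·619.
So N1* = 449/0.859 = 523, and then N2* = 619 - 0.786·523 = 208.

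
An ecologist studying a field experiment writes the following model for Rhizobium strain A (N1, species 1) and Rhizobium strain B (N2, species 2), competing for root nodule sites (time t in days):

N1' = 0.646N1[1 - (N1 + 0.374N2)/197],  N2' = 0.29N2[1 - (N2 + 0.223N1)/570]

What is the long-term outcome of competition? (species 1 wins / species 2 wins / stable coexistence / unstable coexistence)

species 2 excludes species 1

Compare the nullcline intercepts: K1/α12 = 197/0.374 = 527 < K2 = 570; K2/α21 = 570/0.223 = 2560 > K1 = 197.
Since the inequalities point opposite ways, species 2 can invade but species 1 cannot.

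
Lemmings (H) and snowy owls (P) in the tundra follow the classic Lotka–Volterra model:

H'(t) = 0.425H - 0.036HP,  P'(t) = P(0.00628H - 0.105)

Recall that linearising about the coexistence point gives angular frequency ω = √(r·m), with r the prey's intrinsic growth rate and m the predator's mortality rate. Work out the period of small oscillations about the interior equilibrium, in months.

T ≈ 29.7 months

Here r = 0.425 and m = 0.105, so r·m = 0.0446.
ω = √0.0446 = 0.211 per month, hence T = 2π/ω ≈ 29.7 months.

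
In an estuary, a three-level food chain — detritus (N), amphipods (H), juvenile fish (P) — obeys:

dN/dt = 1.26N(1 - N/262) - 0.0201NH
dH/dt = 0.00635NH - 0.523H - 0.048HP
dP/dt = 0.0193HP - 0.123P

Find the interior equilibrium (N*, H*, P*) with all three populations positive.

From dP/dt = 0: 0.0193H* = 0.123, so H* = 6.37.
From dN/dt = 0: 1.26(1 - N*/262) = 0.0201·6.37, giving N* = 262·(1 - 0.102) = 235.
From dH/dt = 0: 0.00635·235 - 0.523 = 0.048P*, so P* = 0.972/0.048 = 20.2.

N* ≈ 235, H* ≈ 6.37, P* ≈ 20.2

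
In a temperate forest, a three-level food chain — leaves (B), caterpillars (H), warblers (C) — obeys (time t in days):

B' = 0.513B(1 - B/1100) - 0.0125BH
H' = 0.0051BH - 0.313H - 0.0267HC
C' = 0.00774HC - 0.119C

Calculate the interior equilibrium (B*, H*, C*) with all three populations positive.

From dC/dt = 0: 0.00774H* = 0.119, so H* = 15.4.
From dB/dt = 0: 0.513(1 - B*/1100) = 0.0125·15.4, giving B* = 1100·(1 - 0.375) = 688.
From dH/dt = 0: 0.0051·688 - 0.313 = 0.0267C*, so C* = 3.2/0.0267 = 120.

B* ≈ 688, H* ≈ 15.4, C* ≈ 120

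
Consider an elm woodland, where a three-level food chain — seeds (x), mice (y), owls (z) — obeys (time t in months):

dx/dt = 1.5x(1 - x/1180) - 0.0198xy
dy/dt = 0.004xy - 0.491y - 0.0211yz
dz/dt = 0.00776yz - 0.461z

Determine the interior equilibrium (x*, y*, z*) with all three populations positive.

From dz/dt = 0: 0.00776y* = 0.461, so y* = 59.4.
From dx/dt = 0: 1.5(1 - x*/1180) = 0.0198·59.4, giving x* = 1180·(1 - 0.784) = 255.
From dy/dt = 0: 0.004·255 - 0.491 = 0.0211z*, so z* = 0.528/0.0211 = 25.

x* ≈ 255, y* ≈ 59.4, z* ≈ 25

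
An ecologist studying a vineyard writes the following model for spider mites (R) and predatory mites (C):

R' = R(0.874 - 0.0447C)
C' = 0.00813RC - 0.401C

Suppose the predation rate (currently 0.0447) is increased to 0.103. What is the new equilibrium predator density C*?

C* ≈ 8.49

At the interior fixed point, setting dR/dt = 0 with R > 0 fixes C* = (prey growth rate)/(RC coefficient) — independent of the other coefficients.
With the change, C* = 0.874/0.103 = 8.49; it falls from 19.6.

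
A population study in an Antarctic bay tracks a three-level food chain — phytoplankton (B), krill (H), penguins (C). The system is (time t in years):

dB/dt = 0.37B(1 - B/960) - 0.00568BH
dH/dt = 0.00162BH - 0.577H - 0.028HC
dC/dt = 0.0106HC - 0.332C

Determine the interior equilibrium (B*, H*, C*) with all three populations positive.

B* ≈ 498, H* ≈ 31.3, C* ≈ 8.23

From dC/dt = 0: 0.0106H* = 0.332, so H* = 31.3.
From dB/dt = 0: 0.37(1 - B*/960) = 0.00568·31.3, giving B* = 960·(1 - 0.481) = 498.
From dH/dt = 0: 0.00162·498 - 0.577 = 0.028C*, so C* = 0.23/0.028 = 8.23.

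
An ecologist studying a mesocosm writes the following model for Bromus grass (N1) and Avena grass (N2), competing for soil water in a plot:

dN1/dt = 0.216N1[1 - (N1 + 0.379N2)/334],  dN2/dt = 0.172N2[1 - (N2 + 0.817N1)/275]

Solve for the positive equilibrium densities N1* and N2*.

Setting both brackets to zero gives the nullclines N1 + 0.379N2 = 334 and 0.817N1 + N2 = 275.
Substituting N2 = 275 - 0.817N1 into the first: N1(1 - 0.379·0.817) = 334 - 0.379·275.
So N1* = 230/0.69 = 333, and then N2* = 275 - 0.817·333 = 3.07.

N1* ≈ 333, N2* ≈ 3.07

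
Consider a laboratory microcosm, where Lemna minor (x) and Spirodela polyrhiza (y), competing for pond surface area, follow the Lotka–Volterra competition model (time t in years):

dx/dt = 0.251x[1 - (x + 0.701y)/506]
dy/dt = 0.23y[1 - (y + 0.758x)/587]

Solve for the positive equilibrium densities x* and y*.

Setting both brackets to zero gives the nullclines x + 0.701y = 506 and 0.758x + y = 587.
Substituting y = 587 - 0.758x into the first: x(1 - 0.701·0.758) = 506 - 0.701·587.
So x* = 94.5/0.469 = 202, and then y* = 587 - 0.758·202 = 434.

x* ≈ 202, y* ≈ 434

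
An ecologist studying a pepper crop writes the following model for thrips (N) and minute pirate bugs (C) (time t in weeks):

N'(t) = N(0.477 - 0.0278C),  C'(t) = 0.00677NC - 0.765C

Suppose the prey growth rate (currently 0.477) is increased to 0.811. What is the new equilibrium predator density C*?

At the interior fixed point, setting dN/dt = 0 with N > 0 fixes C* = (prey growth rate)/(NC coefficient) — independent of the other coefficients.
With the change, C* = 0.811/0.0278 = 29.2; it rises from 17.2.

C* ≈ 29.2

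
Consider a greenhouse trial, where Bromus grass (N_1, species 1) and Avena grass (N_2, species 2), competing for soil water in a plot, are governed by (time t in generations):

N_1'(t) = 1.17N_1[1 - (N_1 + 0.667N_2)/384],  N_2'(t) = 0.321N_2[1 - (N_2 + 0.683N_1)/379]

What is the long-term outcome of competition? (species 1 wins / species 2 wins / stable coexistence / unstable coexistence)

stable coexistence

Compare the nullcline intercepts: K1/α12 = 384/0.667 = 576 > K2 = 379; K2/α21 = 379/0.683 = 555 > K1 = 384.
Since both inequalities hold, each species can invade when rare, so the interior equilibrium is stable.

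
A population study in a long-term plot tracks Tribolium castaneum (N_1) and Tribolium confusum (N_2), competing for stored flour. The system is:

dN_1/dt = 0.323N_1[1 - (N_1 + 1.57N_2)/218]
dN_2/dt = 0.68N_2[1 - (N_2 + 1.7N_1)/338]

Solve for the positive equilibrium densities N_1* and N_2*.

N_1* ≈ 187, N_2* ≈ 19.5

Setting both brackets to zero gives the nullclines N_1 + 1.57N_2 = 218 and 1.7N_1 + N_2 = 338.
Substituting N_2 = 338 - 1.7N_1 into the first: N_1(1 - 1.57·1.7) = 218 - 1.57·338.
So N_1* = -313/-1.67 = 187, and then N_2* = 338 - 1.7·187 = 19.5.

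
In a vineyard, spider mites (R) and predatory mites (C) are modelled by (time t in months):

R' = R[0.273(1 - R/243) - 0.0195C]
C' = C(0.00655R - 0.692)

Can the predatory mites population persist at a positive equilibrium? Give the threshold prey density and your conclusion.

Threshold R = 106; K > 106, so yes, the predator persists.

The predator equation gives dC/dt > 0 only when R > 0.692/0.00655 = 106.
Without the predator, R → K = 243. Since 243 > 106, the predator can invade and persist.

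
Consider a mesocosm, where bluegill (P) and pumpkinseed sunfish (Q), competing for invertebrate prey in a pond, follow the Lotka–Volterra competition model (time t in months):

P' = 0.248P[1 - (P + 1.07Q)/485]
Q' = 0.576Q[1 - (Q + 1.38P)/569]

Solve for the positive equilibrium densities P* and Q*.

P* ≈ 260, Q* ≈ 210

Setting both brackets to zero gives the nullclines P + 1.07Q = 485 and 1.38P + Q = 569.
Substituting Q = 569 - 1.38P into the first: P(1 - 1.07·1.38) = 485 - 1.07·569.
So P* = -124/-0.477 = 260, and then Q* = 569 - 1.38·260 = 210.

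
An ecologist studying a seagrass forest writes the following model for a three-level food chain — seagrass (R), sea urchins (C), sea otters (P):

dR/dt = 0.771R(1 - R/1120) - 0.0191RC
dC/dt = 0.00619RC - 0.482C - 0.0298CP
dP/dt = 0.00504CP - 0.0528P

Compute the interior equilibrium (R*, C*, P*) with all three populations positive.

R* ≈ 829, C* ≈ 10.5, P* ≈ 156

From dP/dt = 0: 0.00504C* = 0.0528, so C* = 10.5.
From dR/dt = 0: 0.771(1 - R*/1120) = 0.0191·10.5, giving R* = 1120·(1 - 0.26) = 829.
From dC/dt = 0: 0.00619·829 - 0.482 = 0.0298P*, so P* = 4.65/0.0298 = 156.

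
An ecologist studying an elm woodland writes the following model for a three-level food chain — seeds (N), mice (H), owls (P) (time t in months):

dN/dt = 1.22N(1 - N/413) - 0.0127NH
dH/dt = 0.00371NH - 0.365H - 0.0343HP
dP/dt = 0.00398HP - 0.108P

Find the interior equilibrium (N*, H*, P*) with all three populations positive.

From dP/dt = 0: 0.00398H* = 0.108, so H* = 27.1.
From dN/dt = 0: 1.22(1 - N*/413) = 0.0127·27.1, giving N* = 413·(1 - 0.282) = 296.
From dH/dt = 0: 0.00371·296 - 0.365 = 0.0343P*, so P* = 0.734/0.0343 = 21.4.

N* ≈ 296, H* ≈ 27.1, P* ≈ 21.4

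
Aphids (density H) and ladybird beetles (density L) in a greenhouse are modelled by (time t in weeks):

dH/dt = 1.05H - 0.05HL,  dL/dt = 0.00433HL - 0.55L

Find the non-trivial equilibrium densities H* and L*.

H* ≈ 127, L* ≈ 21

Set dL/dt = 0 with L > 0: 0.00433H - 0.55 = 0, so H* = 0.55/0.00433 = 127.
Set dH/dt = 0 with H > 0: 1.05 - 0.05L = 0, so L* = 1.05/0.05 = 21.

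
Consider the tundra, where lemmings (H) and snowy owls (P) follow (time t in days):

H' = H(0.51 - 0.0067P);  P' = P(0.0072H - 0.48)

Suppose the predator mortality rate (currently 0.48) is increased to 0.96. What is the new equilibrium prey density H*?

H* ≈ 133

At the interior fixed point, setting dP/dt = 0 with P > 0 fixes H* = (predator death rate)/(HP coefficient) — independent of the other coefficients.
With the change, H* = 0.96/0.0072 = 133; it rises from 66.7.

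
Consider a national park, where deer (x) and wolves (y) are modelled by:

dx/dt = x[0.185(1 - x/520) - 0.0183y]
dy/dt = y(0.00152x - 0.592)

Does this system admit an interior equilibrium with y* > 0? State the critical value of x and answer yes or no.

The predator equation gives dy/dt > 0 only when x > 0.592/0.00152 = 389.
Without the predator, x → K = 520. Since 520 > 389, the predator can invade and persist.

Threshold x = 389; K > 389, so yes, the predator persists.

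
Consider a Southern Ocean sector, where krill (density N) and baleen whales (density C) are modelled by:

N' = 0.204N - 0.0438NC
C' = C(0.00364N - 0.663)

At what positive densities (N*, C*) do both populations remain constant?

Set dC/dt = 0 with C > 0: 0.00364N - 0.663 = 0, so N* = 0.663/0.00364 = 182.
Set dN/dt = 0 with N > 0: 0.204 - 0.0438C = 0, so C* = 0.204/0.0438 = 4.66.

N* ≈ 182, C* ≈ 4.66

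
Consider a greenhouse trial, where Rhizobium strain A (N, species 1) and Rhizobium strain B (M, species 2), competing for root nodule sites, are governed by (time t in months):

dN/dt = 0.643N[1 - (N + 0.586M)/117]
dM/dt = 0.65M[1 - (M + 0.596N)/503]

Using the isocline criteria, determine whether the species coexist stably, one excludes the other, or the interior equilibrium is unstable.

species 2 excludes species 1

Compare the nullcline intercepts: K1/α12 = 117/0.586 = 200 < K2 = 503; K2/α21 = 503/0.596 = 844 > K1 = 117.
Since the inequalities point opposite ways, species 2 can invade but species 1 cannot.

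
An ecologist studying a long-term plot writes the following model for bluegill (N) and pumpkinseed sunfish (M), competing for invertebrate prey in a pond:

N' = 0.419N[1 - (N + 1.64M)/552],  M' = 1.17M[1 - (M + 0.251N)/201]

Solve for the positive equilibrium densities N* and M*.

Setting both brackets to zero gives the nullclines N + 1.64M = 552 and 0.251N + M = 201.
Substituting M = 201 - 0.251N into the first: N(1 - 1.64·0.251) = 552 - 1.64·201.
So N* = 222/0.588 = 378, and then M* = 201 - 0.251·378 = 106.

N* ≈ 378, M* ≈ 106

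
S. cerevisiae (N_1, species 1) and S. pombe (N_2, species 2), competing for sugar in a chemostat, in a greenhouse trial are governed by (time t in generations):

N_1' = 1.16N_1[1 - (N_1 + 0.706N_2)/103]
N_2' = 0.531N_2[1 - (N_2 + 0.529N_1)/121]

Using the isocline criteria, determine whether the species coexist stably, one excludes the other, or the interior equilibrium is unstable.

stable coexistence

Compare the nullcline intercepts: K1/α12 = 103/0.706 = 146 > K2 = 121; K2/α21 = 121/0.529 = 229 > K1 = 103.
Since both inequalities hold, each species can invade when rare, so the interior equilibrium is stable.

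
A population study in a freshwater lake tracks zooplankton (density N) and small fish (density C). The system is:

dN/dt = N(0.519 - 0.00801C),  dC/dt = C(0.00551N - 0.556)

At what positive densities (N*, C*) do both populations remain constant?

N* ≈ 101, C* ≈ 64.8

Set dC/dt = 0 with C > 0: 0.00551N - 0.556 = 0, so N* = 0.556/0.00551 = 101.
Set dN/dt = 0 with N > 0: 0.519 - 0.00801C = 0, so C* = 0.519/0.00801 = 64.8.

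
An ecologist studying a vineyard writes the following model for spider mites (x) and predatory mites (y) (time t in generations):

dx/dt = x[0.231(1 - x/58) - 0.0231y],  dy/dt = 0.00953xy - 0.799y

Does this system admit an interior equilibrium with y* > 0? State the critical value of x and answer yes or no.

The predator equation gives dy/dt > 0 only when x > 0.799/0.00953 = 83.8.
Without the predator, x → K = 58. Since 58 < 83.8, the predator cannot invade.

Threshold x = 83.8; K < 83.8, so no, the predator goes extinct.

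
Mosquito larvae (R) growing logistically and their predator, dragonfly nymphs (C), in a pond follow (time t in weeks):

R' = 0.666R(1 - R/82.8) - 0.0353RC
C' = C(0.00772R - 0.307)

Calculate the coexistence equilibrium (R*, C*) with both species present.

From dC/dt = 0 with C > 0: 0.00772R* = 0.307, so R* = 39.8.
Substitute into dR/dt = 0: 0.666(1 - 39.8/82.8) = 0.0353C*.
The bracket is 0.52, giving C* = 0.346/0.0353 = 9.81.

R* ≈ 39.8, C* ≈ 9.81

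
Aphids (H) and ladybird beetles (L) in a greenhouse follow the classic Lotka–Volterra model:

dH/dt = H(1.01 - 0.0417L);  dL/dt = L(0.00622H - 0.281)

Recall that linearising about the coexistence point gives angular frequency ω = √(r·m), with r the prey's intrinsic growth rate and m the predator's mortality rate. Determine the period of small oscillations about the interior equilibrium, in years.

T ≈ 11.8 years

Here r = 1.01 and m = 0.281, so r·m = 0.284.
ω = √0.284 = 0.533 per year, hence T = 2π/ω ≈ 11.8 years.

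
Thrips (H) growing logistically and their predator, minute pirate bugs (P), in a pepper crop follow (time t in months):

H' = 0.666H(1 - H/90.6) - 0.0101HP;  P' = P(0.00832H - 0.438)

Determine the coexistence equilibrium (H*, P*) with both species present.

H* ≈ 52.6, P* ≈ 27.6

From dP/dt = 0 with P > 0: 0.00832H* = 0.438, so H* = 52.6.
Substitute into dH/dt = 0: 0.666(1 - 52.6/90.6) = 0.0101P*.
The bracket is 0.419, giving P* = 0.279/0.0101 = 27.6.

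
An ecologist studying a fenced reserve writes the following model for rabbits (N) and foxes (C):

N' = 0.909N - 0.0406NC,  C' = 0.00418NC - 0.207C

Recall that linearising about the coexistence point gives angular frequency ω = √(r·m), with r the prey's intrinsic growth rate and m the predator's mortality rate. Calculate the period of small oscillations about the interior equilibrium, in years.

T ≈ 14.5 years

Here r = 0.909 and m = 0.207, so r·m = 0.188.
ω = √0.188 = 0.434 per year, hence T = 2π/ω ≈ 14.5 years.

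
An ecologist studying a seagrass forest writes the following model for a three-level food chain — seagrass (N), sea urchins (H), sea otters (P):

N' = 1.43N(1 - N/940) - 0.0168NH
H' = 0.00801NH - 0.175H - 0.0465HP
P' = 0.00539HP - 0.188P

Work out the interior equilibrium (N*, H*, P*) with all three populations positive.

From dP/dt = 0: 0.00539H* = 0.188, so H* = 34.9.
From dN/dt = 0: 1.43(1 - N*/940) = 0.0168·34.9, giving N* = 940·(1 - 0.41) = 555.
From dH/dt = 0: 0.00801·555 - 0.175 = 0.0465P*, so P* = 4.27/0.0465 = 91.8.

N* ≈ 555, H* ≈ 34.9, P* ≈ 91.8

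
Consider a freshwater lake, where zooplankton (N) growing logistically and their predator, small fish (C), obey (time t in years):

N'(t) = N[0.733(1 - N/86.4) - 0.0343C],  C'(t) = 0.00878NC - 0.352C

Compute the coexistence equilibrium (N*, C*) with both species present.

From dC/dt = 0 with C > 0: 0.00878N* = 0.352, so N* = 40.1.
Substitute into dN/dt = 0: 0.733(1 - 40.1/86.4) = 0.0343C*.
The bracket is 0.536, giving C* = 0.393/0.0343 = 11.5.

N* ≈ 40.1, C* ≈ 11.5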